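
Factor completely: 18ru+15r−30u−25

Group as (18ru+15r) + (−30u−25) = 3r(6u+5) − 5(6u+5).
Both groups share the factor (6u+5).

(3r−5)(6u+5)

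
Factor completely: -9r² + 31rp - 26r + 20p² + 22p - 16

-(r - 4p + 2)(9r + 5p + 8)

Group: -r(9r + 5p + 8) + (4p - 2)(9r + 5p + 8); both groups contain (9r + 5p + 8).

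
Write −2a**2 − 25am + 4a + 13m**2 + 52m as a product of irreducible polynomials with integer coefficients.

−(2a − m − 4)(a + 13m)

Group: −2a(a + 13m) + (m + 4)(a + 13m); both groups contain (a + 13m).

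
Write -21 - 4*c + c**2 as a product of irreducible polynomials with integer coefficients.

Two integers with product -21 and sum -4 are 3 and -7.

(c + 3)*(c - 7)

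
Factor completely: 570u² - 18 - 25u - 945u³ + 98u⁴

(2u - 1)(7u + 1)(7u - 2)(u - 9)

Trying the rational-root candidates, u = -1/7 is a root, so (7u + 1) is a factor; dividing leaves 14u³ - 137u² + 101u - 18.
Continuing, u = 2/7 is a root, so (7u - 2) divides it; the quotient is 2u² - 19u + 9.
The remaining quadratic factors as (u - 9)(2u - 1).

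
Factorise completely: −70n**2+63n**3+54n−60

Group as (63n**3+54n) + (−70n**2−60) = 9n(7n**2+6) − 10(7n**2+6).
Both groups share the factor (7n**2+6).

(9n−10)(7n**2+6)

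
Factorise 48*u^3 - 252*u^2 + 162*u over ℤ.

Pull out the common factor 6*u, then factor the remaining trinomial.

6*u*(2*u - 9)*(4*u - 3)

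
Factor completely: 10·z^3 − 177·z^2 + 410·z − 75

(2·z − 5)·(5·z − 1)·(z − 15)

By the rational root theorem, z = 1/5 is a root, giving the factor (5·z − 1) and quotient 2·z^2 − 35·z + 75.
The remaining quadratic factors as (2·z − 5)(z − 15).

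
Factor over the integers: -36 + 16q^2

4(2q + 3)(2q - 3)

Factor out 4, leaving 4q^2 - 9, which is a difference of two squares.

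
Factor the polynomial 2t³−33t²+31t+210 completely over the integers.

(2t−7)(t+2)(t−15)

Trying the rational-root candidates, t = −2 is a root, so (t+2) divides it; the quotient is 2t²−37t+105.
The remaining quadratic factors as (t−15)(2t−7).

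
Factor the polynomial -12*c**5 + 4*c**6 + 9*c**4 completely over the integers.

Factor out c**4 first: what remains is 4*c**2 - 12*c + 9.
Recognize a perfect-square trinomial with the parts 2*c and 3.

c**4*(2*c - 3)**2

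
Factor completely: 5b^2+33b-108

Need a pair with product 5·(-108) = -540 and sum 33: that's 45 and -12.
Split the middle term: 5b^2+45b - 12b-108 = 5b(b+9) - 12(b+9).

(5b-12)(b+9)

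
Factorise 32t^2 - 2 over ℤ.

2(4t + 1)(4t - 1)

Factor out 2, leaving 16t^2 - 1, which is a difference of two squares.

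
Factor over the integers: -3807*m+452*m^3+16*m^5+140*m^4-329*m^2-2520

Testing divisors of the constant over divisors of the leading coefficient, m = 5/2 is a root, so (2*m-5) is a factor; dividing leaves 8*m^4+90*m^3+451*m^2+963*m+504.
Next, m = -3/4 is a root, so (4*m+3) divides it; the quotient is 2*m^3+21*m^2+97*m+168.
Then m = -7/2 is a root, giving the factor (2*m+7) and quotient m^2+7*m+24.
The quadratic m^2+7*m+24 has discriminant -47 < 0 and is irreducible over ℤ.

(2*m+7)*(2*m-5)*(4*m+3)*(m^2+7*m+24)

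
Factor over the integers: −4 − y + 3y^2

(3y − 4)(y + 1)

Need a pair with product 3·(−4) = −12 and sum −1: that's 3 and −4.
Split the middle term: 3y^2 + 3y − 4y − 4 = 3y(y + 1) − 4(y + 1).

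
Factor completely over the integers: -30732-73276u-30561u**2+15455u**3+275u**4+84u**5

Trying the rational-root candidates, u = -6/7 is a root, so (7u+6) divides it; the quotient is 12u**4+29u**3+2183u**2-6237u-5122.
Next, u = -2/3 is a root, so (3u+2) divides it; the quotient is 4u**3+7u**2+723u-2561.
Then u = 13/4 is a root, so (4u-13) is a factor; dividing leaves u**2+5u+197.
The quadratic u**2+5u+197 has discriminant -763 < 0 and is irreducible over ℤ.

(3u+2)(4u-13)(7u+6)(u**2+5u+197)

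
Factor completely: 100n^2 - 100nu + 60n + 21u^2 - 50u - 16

Group: 10n(10n - 3u + 8) + (-7u - 2)(10n - 3u + 8); both groups contain (10n - 3u + 8).

(10n - 3u + 8)(10n - 7u - 2)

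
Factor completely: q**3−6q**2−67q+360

Among the possible rational roots, q = 9 is a root, so (q−9) divides it; the quotient is q**2+3q−40.
The remaining quadratic factors as (q+8)(q−5).

(q+8)(q−5)(q−9)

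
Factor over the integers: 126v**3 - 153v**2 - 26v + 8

Trying the rational-root candidates, v = 1/6 is a root, giving the factor (6v - 1) and quotient 21v**2 - 22v - 8.
The remaining quadratic factors as (7v + 2)(3v - 4).

(3v - 4)(6v - 1)(7v + 2)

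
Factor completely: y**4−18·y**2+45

(y**2−15)·(y**2−3)

Substitute u = y**2 to get a quadratic in u, then factor.
y**2−15 is irreducible over ℤ (15 is not a perfect square).
y**2−3 is irreducible over ℤ (3 is not a perfect square).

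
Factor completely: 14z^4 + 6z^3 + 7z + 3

Group as (14z^4 + 7z) + (6z^3 + 3) = 7z(2z^3 + 1) + 3(2z^3 + 1).
Both groups share the factor (2z^3 + 1).

(7z + 3)(2z^3 + 1)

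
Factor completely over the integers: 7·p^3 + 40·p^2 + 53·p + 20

(7·p + 5)·(p + 1)·(p + 4)

Trying the rational-root candidates, p = -5/7 is a root, so (7·p + 5) is a factor; dividing leaves p^2 + 5·p + 4.
The remaining quadratic factors as (p + 1)(p + 4).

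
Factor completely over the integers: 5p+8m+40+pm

(m+5)(p+8)

Group as (pm+5p) + (8m+40) = p(m+5) + 8(m+5).
Both groups share the factor (m+5).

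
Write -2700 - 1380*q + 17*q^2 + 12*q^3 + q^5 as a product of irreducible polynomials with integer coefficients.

Trying the rational-root candidates, q = -2 is a root, so (q + 2) divides it; the quotient is q^4 - 2*q^3 + 16*q^2 - 15*q - 1350.
Next, q = 6 is a root, so (q - 6) is a factor; dividing leaves q^3 + 4*q^2 + 40*q + 225.
Continuing, q = -5 is a root, giving the factor (q + 5) and quotient q^2 - q + 45.
The quadratic q^2 - q + 45 has discriminant -179 < 0 and is irreducible over ℤ.

(q + 2)*(q + 5)*(q - 6)*(q^2 - q + 45)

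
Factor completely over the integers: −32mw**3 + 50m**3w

2mw(5m + 4w)(5m − 4w)

Every term has a factor of 2mw. Then 25m**2 − 16w**2 = (5m)² − (4w)².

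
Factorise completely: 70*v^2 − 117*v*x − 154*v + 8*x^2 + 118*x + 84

Group: 5*v*(14*v − x − 14) + (−8*x − 6)*(14*v − x − 14); both groups contain (14*v − x − 14).

(14*v − x − 14)*(5*v − 8*x − 6)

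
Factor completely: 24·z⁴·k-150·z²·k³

Factor out 6·z²·k, leaving 4·z²-25·k², which is a difference of two squares.

6·k·z²·(2·z-5·k)·(2·z+5·k)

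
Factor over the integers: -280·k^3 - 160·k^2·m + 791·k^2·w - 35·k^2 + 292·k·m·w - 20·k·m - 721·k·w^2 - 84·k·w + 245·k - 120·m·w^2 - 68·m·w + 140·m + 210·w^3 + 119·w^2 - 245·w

Group: 7·k·(-40·k^2 + 73·k·w - 5·k - 30·w^2 - 17·w + 35) + (4·m - 7·w)·(-40·k^2 + 73·k·w - 5·k - 30·w^2 - 17·w + 35); both groups contain (-40·k^2 + 73·k·w - 5·k - 30·w^2 - 17·w + 35), so (7·k + 4·m - 7·w) is a factor with cofactor -40·k^2 + 73·k·w - 5·k - 30·w^2 - 17·w + 35.
The cofactor groups again: -40·k^2 + 73·k·w - 5·k - 30·w^2 - 17·w + 35 = -8·k·(5·k - 6·w + 5) + (5·w + 7)·(5·k - 6·w + 5); both groups contain (5·k - 6·w + 5), giving -(8·k - 5·w - 7)·(5·k - 6·w + 5).

-(5·k - 6·w + 5)·(7·k + 4·m - 7·w)·(8·k - 5·w - 7)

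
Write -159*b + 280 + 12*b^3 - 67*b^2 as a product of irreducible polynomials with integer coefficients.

(3*b + 8)*(4*b - 5)*(b - 7)

By the rational root theorem, b = -8/3 is a root, so (3*b + 8) divides it; the quotient is 4*b^2 - 33*b + 35.
The remaining quadratic factors as (b - 7)(4*b - 5).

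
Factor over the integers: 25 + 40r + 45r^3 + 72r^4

Group as (72r^4 + 40r) + (45r^3 + 25) = 8r(9r^3 + 5) + 5(9r^3 + 5).
Both groups share the factor (9r^3 + 5).

(8r + 5)(9r^3 + 5)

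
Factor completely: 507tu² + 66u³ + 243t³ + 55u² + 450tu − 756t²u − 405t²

Group: 3t(81t² − 90tu − 11u²) + (−6u − 5)(81t² − 90tu − 11u²); both groups contain (81t² − 90tu − 11u²), so (3t − 6u − 5) is a factor with cofactor 81t² − 90tu − 11u².
The cofactor groups again: 81t² − 90tu − 11u² = 9t(9t − 11u) + u(9t − 11u); both groups contain (9t − 11u), giving (9t + u)(9t − 11u).

(3t − 6u − 5)(9t + u)(9t − 11u)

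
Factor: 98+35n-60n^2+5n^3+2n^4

(2n-7)(n+1)(n+7)(n-2)

Trying the rational-root candidates, n = -7 is a root, so (n+7) divides it; the quotient is 2n^3-9n^2+3n+14.
Continuing, n = 7/2 is a root, so (2n-7) is a factor; dividing leaves n^2-n-2.
The remaining quadratic factors as (n+1)(n-2).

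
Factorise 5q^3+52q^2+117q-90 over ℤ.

By the rational root theorem, q = 3/5 is a root, so (5q-3) divides it; the quotient is q^2+11q+30.
The remaining quadratic factors as (q+5)(q+6).

(5q-3)(q+5)(q+6)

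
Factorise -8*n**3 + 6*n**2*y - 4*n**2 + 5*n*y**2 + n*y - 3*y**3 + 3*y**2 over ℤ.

-(2*n - y + 1)*(4*n + 3*y)*(n - y)

Group: 2*n*(-4*n**2 + n*y + 3*y**2) + (-y + 1)*(-4*n**2 + n*y + 3*y**2); both groups contain (-4*n**2 + n*y + 3*y**2), so (2*n - y + 1) is a factor with cofactor -4*n**2 + n*y + 3*y**2.
The cofactor groups again: -4*n**2 + n*y + 3*y**2 = -4*n*(n - y) - 3*y*(n - y); both groups contain (n - y), giving -(4*n + 3*y)*(n - y).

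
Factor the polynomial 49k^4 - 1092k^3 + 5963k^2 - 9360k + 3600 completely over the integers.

Trying the rational-root candidates, k = 15 is a root, giving the factor (k - 15) and quotient 49k^3 - 357k^2 + 608k - 240.
Next, k = 4/7 is a root, so (7k - 4) divides it; the quotient is 7k^2 - 47k + 60.
The remaining quadratic factors as (k - 5)(7k - 12).

(7k - 12)(7k - 4)(k - 15)(k - 5)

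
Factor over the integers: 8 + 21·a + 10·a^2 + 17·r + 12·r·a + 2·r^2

(2·r + 2·a + 1)·(r + 5·a + 8)

Group: r·(2·r + 2·a + 1) + (5·a + 8)·(2·r + 2·a + 1); both groups contain (2·r + 2·a + 1).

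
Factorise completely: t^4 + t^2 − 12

Substitute u = t^2 to get a quadratic in u, then factor.
t^2 + 4 is irreducible over ℤ (sum of squares).
t^2 − 3 is irreducible over ℤ (3 is not a perfect square).

(t^2 + 4)(t^2 − 3)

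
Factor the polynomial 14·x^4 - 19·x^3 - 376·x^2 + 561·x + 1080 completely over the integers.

By the rational root theorem, x = -8/7 is a root, so (7·x + 8) is a factor; dividing leaves 2·x^3 - 5·x^2 - 48·x + 135.
Then x = 9/2 is a root, giving the factor (2·x - 9) and quotient x^2 + 2·x - 15.
The remaining quadratic factors as (x + 5)(x - 3).

(2·x - 9)·(7·x + 8)·(x + 5)·(x - 3)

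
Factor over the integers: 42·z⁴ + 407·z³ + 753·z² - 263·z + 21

(6·z - 1)·(7·z - 1)·(z + 3)·(z + 7)

Among the possible rational roots, z = -7 is a root, giving the factor (z + 7) and quotient 42·z³ + 113·z² - 38·z + 3.
Next, z = 1/6 is a root, so (6·z - 1) divides it; the quotient is 7·z² + 20·z - 3.
The remaining quadratic factors as (z + 3)(7·z - 1).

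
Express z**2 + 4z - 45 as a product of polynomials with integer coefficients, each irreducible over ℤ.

(z + 9)(z - 5)

Two integers with product -45 and sum 4 are 9 and -5.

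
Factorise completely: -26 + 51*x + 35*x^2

(5*x - 2)*(7*x + 13)

Need a pair with product 35·(-26) = -910 and sum 51: that's -14 and 65.
Split the middle term: 35*x^2 - 14*x + 65*x - 26 = 7*x*(5*x - 2) + 13*(5*x - 2).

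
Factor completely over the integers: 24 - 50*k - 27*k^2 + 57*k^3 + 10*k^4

(2*k - 1)*(5*k - 4)*(k + 1)*(k + 6)

Trying the rational-root candidates, k = -6 is a root, giving the factor (k + 6) and quotient 10*k^3 - 3*k^2 - 9*k + 4.
Next, k = -1 is a root, giving the factor (k + 1) and quotient 10*k^2 - 13*k + 4.
The remaining quadratic factors as (2*k - 1)(5*k - 4).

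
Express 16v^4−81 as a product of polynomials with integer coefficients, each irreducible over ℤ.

Write as (4v^2)² − (9)², then factor 4v^2−9 once more.

(2v+3)(2v−3)(4v^2+9)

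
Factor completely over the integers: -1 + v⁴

Substitute u = v² to get a quadratic in u, then factor.
v² + 1 is irreducible over ℤ (sum of squares).
v² - 1 is a difference of squares.

(v + 1)(v - 1)(v² + 1)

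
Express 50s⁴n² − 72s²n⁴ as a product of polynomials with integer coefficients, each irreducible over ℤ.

Pull out the common factor 2s²n²; 25s² − 36n² is a difference of squares.

2n²s²(5s − 6n)(5s + 6n)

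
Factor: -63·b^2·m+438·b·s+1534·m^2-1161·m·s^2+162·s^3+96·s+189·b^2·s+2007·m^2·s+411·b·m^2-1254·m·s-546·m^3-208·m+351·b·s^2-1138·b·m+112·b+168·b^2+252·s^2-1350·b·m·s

-(3·b-14·m+3·s+2)·(3·m-9·s-8)·(7·b-13·m+6·s)

Group: 3·b·(-21·b·m+63·b·s+56·b+39·m^2-135·m·s-104·m+54·s^2+48·s) + (-14·m+3·s+2)·(-21·b·m+63·b·s+56·b+39·m^2-135·m·s-104·m+54·s^2+48·s); both groups contain (-21·b·m+63·b·s+56·b+39·m^2-135·m·s-104·m+54·s^2+48·s), so (3·b-14·m+3·s+2) is a factor with cofactor -21·b·m+63·b·s+56·b+39·m^2-135·m·s-104·m+54·s^2+48·s.
The cofactor groups again: -21·b·m+63·b·s+56·b+39·m^2-135·m·s-104·m+54·s^2+48·s = -3·m·(7·b-13·m+6·s) + (9·s+8)·(7·b-13·m+6·s); both groups contain (7·b-13·m+6·s), giving -(3·m-9·s-8)·(7·b-13·m+6·s).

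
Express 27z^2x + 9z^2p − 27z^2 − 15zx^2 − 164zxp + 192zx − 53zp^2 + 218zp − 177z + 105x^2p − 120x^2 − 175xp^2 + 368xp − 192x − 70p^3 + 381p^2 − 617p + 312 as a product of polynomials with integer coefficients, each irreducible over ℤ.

(z − 7p + 8)(9z − 5x + 10p − 13)(3x + p − 3)

Group: z(27zx + 9zp − 27z − 15x^2 + 25xp − 24x + 10p^2 − 43p + 39) + (−7p + 8)(27zx + 9zp − 27z − 15x^2 + 25xp − 24x + 10p^2 − 43p + 39); both groups contain (27zx + 9zp − 27z − 15x^2 + 25xp − 24x + 10p^2 − 43p + 39), so (z − 7p + 8) is a factor with cofactor 27zx + 9zp − 27z − 15x^2 + 25xp − 24x + 10p^2 − 43p + 39.
The cofactor groups again: 27zx + 9zp − 27z − 15x^2 + 25xp − 24x + 10p^2 − 43p + 39 = 3x(9z − 5x + 10p − 13) + (p − 3)(9z − 5x + 10p − 13); both groups contain (9z − 5x + 10p − 13), giving (3x + p − 3)(9z − 5x + 10p − 13).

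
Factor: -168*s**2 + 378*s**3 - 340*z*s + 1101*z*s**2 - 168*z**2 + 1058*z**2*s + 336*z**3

(7*z + 6*s)*(6*z + 7*s)*(8*z + 9*s - 4)

Group: 6*z*(56*z**2 + 111*z*s - 28*z + 54*s**2 - 24*s) + 7*s*(56*z**2 + 111*z*s - 28*z + 54*s**2 - 24*s); both groups contain (56*z**2 + 111*z*s - 28*z + 54*s**2 - 24*s), so (6*z + 7*s) is a factor with cofactor 56*z**2 + 111*z*s - 28*z + 54*s**2 - 24*s.
The cofactor groups again: 56*z**2 + 111*z*s - 28*z + 54*s**2 - 24*s = 8*z*(7*z + 6*s) + (9*s - 4)*(7*z + 6*s); both groups contain (7*z + 6*s), giving (8*z + 9*s - 4)*(7*z + 6*s).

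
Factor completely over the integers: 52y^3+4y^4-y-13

(y+13)(4y^3-1)

Group as (4y^4-y) + (52y^3-13) = y(4y^3-1) + 13(4y^3-1).
Both groups share the factor (4y^3-1).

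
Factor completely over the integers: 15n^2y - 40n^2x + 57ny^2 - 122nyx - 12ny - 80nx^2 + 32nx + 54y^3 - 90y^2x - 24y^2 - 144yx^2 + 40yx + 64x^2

Group: n(15ny - 40nx + 27y^2 - 72yx - 12y + 32x) + (2y + 2x)(15ny - 40nx + 27y^2 - 72yx - 12y + 32x); both groups contain (15ny - 40nx + 27y^2 - 72yx - 12y + 32x), so (n + 2y + 2x) is a factor with cofactor 15ny - 40nx + 27y^2 - 72yx - 12y + 32x.
The cofactor groups again: 15ny - 40nx + 27y^2 - 72yx - 12y + 32x = 5n(3y - 8x) + (9y - 4)(3y - 8x); both groups contain (3y - 8x), giving (5n + 9y - 4)(3y - 8x).

(3y - 8x)(5n + 9y - 4)(n + 2y + 2x)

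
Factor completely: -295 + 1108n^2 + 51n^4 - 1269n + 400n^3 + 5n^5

(5n + 1)(n + 5)(n - 1)(n^2 + 6n + 59)

By the rational root theorem, n = 1 is a root, so (n - 1) divides it; the quotient is 5n^4 + 56n^3 + 456n^2 + 1564n + 295.
Continuing, n = -5 is a root, giving the factor (n + 5) and quotient 5n^3 + 31n^2 + 301n + 59.
Continuing, n = -1/5 is a root, so (5n + 1) is a factor; dividing leaves n^2 + 6n + 59.
The quadratic n^2 + 6n + 59 has discriminant -200 < 0 and is irreducible over ℤ.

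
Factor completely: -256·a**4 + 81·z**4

(3·z - 4·a)·(3·z + 4·a)·(9·z**2 + 16·a**2)

Difference of squares twice: with A = 3·z and B = 4·a, A⁴ − B⁴ = (A² − B²)(A² + B²), and A² − B² factors again.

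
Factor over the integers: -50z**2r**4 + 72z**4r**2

Pull out the common factor 2z**2r**2; 36z**2 - 25r**2 is a difference of squares.

2r**2z**2(6z - 5r)(6z + 5r)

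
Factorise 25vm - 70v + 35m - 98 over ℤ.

(5m - 14)(5v + 7)

Group as (25vm - 70v) + (35m - 98) = 5v(5m - 14) + 7(5m - 14).
Both groups share the factor (5m - 14).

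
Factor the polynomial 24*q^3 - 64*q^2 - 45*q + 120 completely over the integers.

(3*q - 8)*(8*q^2 - 15)

Group as (24*q^3 - 45*q) + (-64*q^2 + 120) = 3*q*(8*q^2 - 15) - 8*(8*q^2 - 15).
Both groups share the factor (8*q^2 - 15).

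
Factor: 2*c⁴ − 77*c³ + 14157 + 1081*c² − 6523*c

(2*c − 11)*(c − 11)*(c − 13)*(c − 9)

By the rational root theorem, c = 9 is a root, so (c − 9) divides it; the quotient is 2*c³ − 59*c² + 550*c − 1573.
Then c = 11/2 is a root, so (2*c − 11) is a factor; dividing leaves c² − 24*c + 143.
The remaining quadratic factors as (c − 11)(c − 13).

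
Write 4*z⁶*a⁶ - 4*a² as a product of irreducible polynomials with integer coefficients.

4*a²*(z³*a² + 1)*(z³*a² - 1)

Pull out the common factor 4*a², leaving z⁶*a⁴ - 1.
Recognize a difference of squares with the parts z³*a² and 1.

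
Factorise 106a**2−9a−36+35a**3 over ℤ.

Trying the rational-root candidates, a = −3 is a root, so (a+3) is a factor; dividing leaves 35a**2+a−12.
The remaining quadratic factors as (7a−4)(5a+3).

(5a+3)(7a−4)(a+3)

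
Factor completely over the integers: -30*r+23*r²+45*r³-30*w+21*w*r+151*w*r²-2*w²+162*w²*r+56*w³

(4*w+5*r-3)*(14*w+9*r+10)*(w+r)

Group: 14*w*(4*w²+9*w*r-3*w+5*r²-3*r) + (9*r+10)*(4*w²+9*w*r-3*w+5*r²-3*r); both groups contain (4*w²+9*w*r-3*w+5*r²-3*r), so (14*w+9*r+10) is a factor with cofactor 4*w²+9*w*r-3*w+5*r²-3*r.
The cofactor groups again: 4*w²+9*w*r-3*w+5*r²-3*r = 4*w*(w+r) + (5*r-3)*(w+r); both groups contain (w+r), giving (4*w+5*r-3)*(w+r).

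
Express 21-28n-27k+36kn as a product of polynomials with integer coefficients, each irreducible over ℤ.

Group as (36kn-27k) + (-28n+21) = 9k(4n-3) - 7(4n-3).
Both groups share the factor (4n-3).

(4n-3)(9k-7)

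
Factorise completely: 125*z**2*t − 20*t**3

5*t*(5*z − 2*t)*(5*z + 2*t)

Factor out 5*t, leaving 25*z**2 − 4*t**2, which is a difference of two squares.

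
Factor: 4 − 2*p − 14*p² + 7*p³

Group as (7*p³ − 2*p) + (−14*p² + 4) = p*(7*p² − 2) − 2*(7*p² − 2).
Both groups share the factor (7*p² − 2).

(p − 2)*(7*p² − 2)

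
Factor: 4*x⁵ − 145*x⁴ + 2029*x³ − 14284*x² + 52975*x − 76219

Among the possible rational roots, x = 13 is a root, giving the factor (x − 13) and quotient 4*x⁴ − 93*x³ + 820*x² − 3624*x + 5863.
Continuing, x = 13/4 is a root, so (4*x − 13) divides it; the quotient is x³ − 20*x² + 140*x − 451.
Next, x = 11 is a root, so (x − 11) is a factor; dividing leaves x² − 9*x + 41.
The quadratic x² − 9*x + 41 has discriminant −83 < 0 and is irreducible over ℤ.

(4*x − 13)*(x − 11)*(x − 13)*(x² − 9*x + 41)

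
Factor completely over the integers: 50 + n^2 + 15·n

(n + 10)·(n + 5)

Two integers with product 50 and sum 15 are 5 and 10.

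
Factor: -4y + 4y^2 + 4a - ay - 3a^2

Group: -3a(a - y) + (-4y + 4)(a - y); both groups contain (a - y).

-(3a + 4y - 4)(a - y)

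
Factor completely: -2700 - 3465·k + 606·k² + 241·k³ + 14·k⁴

(2·k + 15)·(7·k + 5)·(k + 12)·(k - 3)

Testing divisors of the constant over divisors of the leading coefficient, k = -12 is a root, so (k + 12) is a factor; dividing leaves 14·k³ + 73·k² - 270·k - 225.
Continuing, k = 3 is a root, so (k - 3) divides it; the quotient is 14·k² + 115·k + 75.
The remaining quadratic factors as (7·k + 5)(2·k + 15).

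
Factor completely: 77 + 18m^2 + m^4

(m^2 + 11)(m^2 + 7)

Substitute u = m^2 to get a quadratic in u, then factor.
m^2 + 7 is irreducible over ℤ (always positive, so no real roots).
m^2 + 11 is irreducible over ℤ (always positive, so no real roots).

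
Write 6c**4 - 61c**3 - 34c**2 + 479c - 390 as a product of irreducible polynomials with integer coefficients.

By the rational root theorem, c = -3 is a root, giving the factor (c + 3) and quotient 6c**3 - 79c**2 + 203c - 130.
Then c = 1 is a root, so (c - 1) is a factor; dividing leaves 6c**2 - 73c + 130.
The remaining quadratic factors as (6c - 13)(c - 10).

(6c - 13)(c + 3)(c - 1)(c - 10)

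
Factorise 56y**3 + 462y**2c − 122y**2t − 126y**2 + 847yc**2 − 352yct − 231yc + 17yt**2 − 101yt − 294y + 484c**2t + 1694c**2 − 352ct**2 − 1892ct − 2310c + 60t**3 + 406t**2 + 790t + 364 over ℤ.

(2y + 11c − 3t − 2)(4y + 11c − 5t − 13)(7y + 4t + 14)

Group: 2y(28y**2 + 77yc − 19yt − 35y + 44ct + 154c − 20t**2 − 122t − 182) + (11c − 3t − 2)(28y**2 + 77yc − 19yt − 35y + 44ct + 154c − 20t**2 − 122t − 182); both groups contain (28y**2 + 77yc − 19yt − 35y + 44ct + 154c − 20t**2 − 122t − 182), so (2y + 11c − 3t − 2) is a factor with cofactor 28y**2 + 77yc − 19yt − 35y + 44ct + 154c − 20t**2 − 122t − 182.
The cofactor groups again: 28y**2 + 77yc − 19yt − 35y + 44ct + 154c − 20t**2 − 122t − 182 = 7y(4y + 11c − 5t − 13) + (4t + 14)(4y + 11c − 5t − 13); both groups contain (4y + 11c − 5t − 13), giving (7y + 4t + 14)(4y + 11c − 5t − 13).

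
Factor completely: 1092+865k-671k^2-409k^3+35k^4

Testing divisors of the constant over divisors of the leading coefficient, k = 13 is a root, so (k-13) is a factor; dividing leaves 35k^3+46k^2-73k-84.
Next, k = -1 is a root, giving the factor (k+1) and quotient 35k^2+11k-84.
The remaining quadratic factors as (5k-7)(7k+12).

(5k-7)(7k+12)(k+1)(k-13)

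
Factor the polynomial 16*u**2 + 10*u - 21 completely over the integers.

(2*u + 3)*(8*u - 7)

Need a pair with product 16·(-21) = -336 and sum 10: that's -14 and 24.
Split the middle term: 16*u**2 - 14*u + 24*u - 21 = 2*u*(8*u - 7) + 3*(8*u - 7).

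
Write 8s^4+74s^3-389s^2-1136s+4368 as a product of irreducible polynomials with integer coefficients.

Among the possible rational roots, s = 13/4 is a root, so (4s-13) is a factor; dividing leaves 2s^3+25s^2-16s-336.
Next, s = -12 is a root, so (s+12) divides it; the quotient is 2s^2+s-28.
The remaining quadratic factors as (s+4)(2s-7).

(2s-7)(4s-13)(s+12)(s+4)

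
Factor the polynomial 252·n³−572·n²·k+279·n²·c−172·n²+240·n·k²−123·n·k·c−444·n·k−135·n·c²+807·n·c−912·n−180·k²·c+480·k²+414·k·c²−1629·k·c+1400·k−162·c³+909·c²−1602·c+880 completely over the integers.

Group: 9·n·(28·n²−48·n·k+3·n·c+12·n+36·k·c−96·k−18·c²+81·c−88) + (−5·k+9·c−10)·(28·n²−48·n·k+3·n·c+12·n+36·k·c−96·k−18·c²+81·c−88); both groups contain (28·n²−48·n·k+3·n·c+12·n+36·k·c−96·k−18·c²+81·c−88), so (9·n−5·k+9·c−10) is a factor with cofactor 28·n²−48·n·k+3·n·c+12·n+36·k·c−96·k−18·c²+81·c−88.
The cofactor groups again: 28·n²−48·n·k+3·n·c+12·n+36·k·c−96·k−18·c²+81·c−88 = 7·n·(4·n−3·c+8) + (−12·k+6·c−11)·(4·n−3·c+8); both groups contain (4·n−3·c+8), giving (7·n−12·k+6·c−11)·(4·n−3·c+8).

(4·n−3·c+8)·(7·n−12·k+6·c−11)·(9·n−5·k+9·c−10)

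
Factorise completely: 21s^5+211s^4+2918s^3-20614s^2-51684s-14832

Trying the rational-root candidates, s = -1/3 is a root, giving the factor (3s+1) and quotient 7s^4+68s^3+950s^2-7188s-14832.
Then s = 6 is a root, so (s-6) divides it; the quotient is 7s^3+110s^2+1610s+2472.
Continuing, s = -12/7 is a root, giving the factor (7s+12) and quotient s^2+14s+206.
The quadratic s^2+14s+206 has discriminant -628 < 0 and is irreducible over ℤ.

(3s+1)(7s+12)(s-6)(s^2+14s+206)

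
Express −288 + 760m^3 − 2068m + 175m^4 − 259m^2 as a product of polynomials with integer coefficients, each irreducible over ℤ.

By the rational root theorem, m = −9/5 is a root, so (5m + 9) is a factor; dividing leaves 35m^3 + 89m^2 − 212m − 32.
Next, m = 8/5 is a root, so (5m − 8) divides it; the quotient is 7m^2 + 29m + 4.
The remaining quadratic factors as (m + 4)(7m + 1).

(5m + 9)(5m − 8)(7m + 1)(m + 4)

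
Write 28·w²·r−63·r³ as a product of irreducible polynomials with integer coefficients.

7·r·(2·w−3·r)·(2·w+3·r)

Every term has a factor of 7·r. Then 4·w²−9·r² = (2·w)² − (3·r)².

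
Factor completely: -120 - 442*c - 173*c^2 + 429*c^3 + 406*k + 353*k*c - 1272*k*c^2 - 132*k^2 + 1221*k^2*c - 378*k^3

Group: 14*k*(-27*k^2 + 66*k*c - 21*k - 39*c^2 + 37*c + 20) + (-11*c - 6)*(-27*k^2 + 66*k*c - 21*k - 39*c^2 + 37*c + 20); both groups contain (-27*k^2 + 66*k*c - 21*k - 39*c^2 + 37*c + 20), so (14*k - 11*c - 6) is a factor with cofactor -27*k^2 + 66*k*c - 21*k - 39*c^2 + 37*c + 20.
The cofactor groups again: -27*k^2 + 66*k*c - 21*k - 39*c^2 + 37*c + 20 = -9*k*(3*k - 3*c + 4) + (13*c + 5)*(3*k - 3*c + 4); both groups contain (3*k - 3*c + 4), giving -(9*k - 13*c - 5)*(3*k - 3*c + 4).

-(14*k - 11*c - 6)*(9*k - 13*c - 5)*(3*k - 3*c + 4)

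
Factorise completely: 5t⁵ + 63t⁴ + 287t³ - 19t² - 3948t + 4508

Trying the rational-root candidates, t = 2 is a root, giving the factor (t - 2) and quotient 5t⁴ + 73t³ + 433t² + 847t - 2254.
Next, t = 7/5 is a root, so (5t - 7) is a factor; dividing leaves t³ + 16t² + 109t + 322.
Continuing, t = -7 is a root, giving the factor (t + 7) and quotient t² + 9t + 46.
The quadratic t² + 9t + 46 has discriminant -103 < 0 and is irreducible over ℤ.

(5t - 7)(t + 7)(t - 2)(t² + 9t + 46)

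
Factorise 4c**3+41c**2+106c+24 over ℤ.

(4c+1)(c+4)(c+6)

Testing divisors of the constant over divisors of the leading coefficient, c = −4 is a root, so (c+4) divides it; the quotient is 4c**2+25c+6.
The remaining quadratic factors as (c+6)(4c+1).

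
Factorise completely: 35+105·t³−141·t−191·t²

By the rational root theorem, t = 1/5 is a root, so (5·t−1) divides it; the quotient is 21·t²−34·t−35.
The remaining quadratic factors as (3·t−7)(7·t+5).

(3·t−7)·(5·t−1)·(7·t+5)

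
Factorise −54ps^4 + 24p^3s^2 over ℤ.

6ps^2(2p + 3s)(2p − 3s)

Factor out 6ps^2, leaving 4p^2 − 9s^2, which is a difference of two squares.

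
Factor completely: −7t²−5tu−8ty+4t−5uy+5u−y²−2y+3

Group: −7t(t+y−1) + (−5u−y−3)(t+y−1); both groups contain (t+y−1).

−(7t+5u+y+3)(t+y−1)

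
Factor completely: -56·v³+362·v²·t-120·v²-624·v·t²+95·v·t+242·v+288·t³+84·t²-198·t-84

Group: 7·v·(-8·v²+38·v·t-24·v-24·t²+5·t+14) + (-12·t-6)·(-8·v²+38·v·t-24·v-24·t²+5·t+14); both groups contain (-8·v²+38·v·t-24·v-24·t²+5·t+14), so (7·v-12·t-6) is a factor with cofactor -8·v²+38·v·t-24·v-24·t²+5·t+14.
The cofactor groups again: -8·v²+38·v·t-24·v-24·t²+5·t+14 = -4·v·(2·v-8·t+7) + (3·t+2)·(2·v-8·t+7); both groups contain (2·v-8·t+7), giving -(4·v-3·t-2)·(2·v-8·t+7).

-(7·v-12·t-6)·(4·v-3·t-2)·(2·v-8·t+7)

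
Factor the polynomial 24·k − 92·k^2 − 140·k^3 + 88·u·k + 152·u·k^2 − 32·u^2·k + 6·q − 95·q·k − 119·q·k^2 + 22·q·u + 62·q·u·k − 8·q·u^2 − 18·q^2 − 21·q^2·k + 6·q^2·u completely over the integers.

(2·u − 7·k − 6)·(q + 4·k)·(3·q − 4·u + 5·k − 1)

Group: q·(6·q·u − 21·q·k − 18·q − 8·u^2 + 38·u·k + 22·u − 35·k^2 − 23·k + 6) + 4·k·(6·q·u − 21·q·k − 18·q − 8·u^2 + 38·u·k + 22·u − 35·k^2 − 23·k + 6); both groups contain (6·q·u − 21·q·k − 18·q − 8·u^2 + 38·u·k + 22·u − 35·k^2 − 23·k + 6), so (q + 4·k) is a factor with cofactor 6·q·u − 21·q·k − 18·q − 8·u^2 + 38·u·k + 22·u − 35·k^2 − 23·k + 6.
The cofactor groups again: 6·q·u − 21·q·k − 18·q − 8·u^2 + 38·u·k + 22·u − 35·k^2 − 23·k + 6 = 2·u·(3·q − 4·u + 5·k − 1) + (−7·k − 6)·(3·q − 4·u + 5·k − 1); both groups contain (3·q − 4·u + 5·k − 1), giving (2·u − 7·k − 6)·(3·q − 4·u + 5·k − 1).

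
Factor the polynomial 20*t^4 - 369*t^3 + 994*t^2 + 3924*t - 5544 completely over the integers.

(4*t + 11)*(5*t - 6)*(t - 14)*(t - 6)

Among the possible rational roots, t = -11/4 is a root, so (4*t + 11) divides it; the quotient is 5*t^3 - 106*t^2 + 540*t - 504.
Then t = 6/5 is a root, giving the factor (5*t - 6) and quotient t^2 - 20*t + 84.
The remaining quadratic factors as (t - 6)(t - 14).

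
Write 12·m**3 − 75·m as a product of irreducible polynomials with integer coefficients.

Factor out 3·m, leaving 4·m**2 − 25, which is a difference of two squares.

3·m·(2·m + 5)·(2·m − 5)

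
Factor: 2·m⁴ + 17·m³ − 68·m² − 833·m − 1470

Testing divisors of the constant over divisors of the leading coefficient, m = −7 is a root, giving the factor (m + 7) and quotient 2·m³ + 3·m² − 89·m − 210.
Next, m = 7 is a root, so (m − 7) is a factor; dividing leaves 2·m² + 17·m + 30.
The remaining quadratic factors as (m + 6)(2·m + 5).

(2·m + 5)·(m + 6)·(m + 7)·(m − 7)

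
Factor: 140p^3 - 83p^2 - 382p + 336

(4p + 7)(5p - 6)(7p - 8)

By the rational root theorem, p = -7/4 is a root, so (4p + 7) divides it; the quotient is 35p^2 - 82p + 48.
The remaining quadratic factors as (5p - 6)(7p - 8).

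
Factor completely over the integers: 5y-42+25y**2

(5y+7)(5y-6)

Need a pair with product 25·(-42) = -1050 and sum 5: that's 35 and -30.
Split the middle term: 25y**2+35y - 30y-42 = 5y(5y+7) - 6(5y+7).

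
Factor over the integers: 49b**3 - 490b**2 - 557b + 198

By the rational root theorem, b = -9/7 is a root, so (7b + 9) divides it; the quotient is 7b**2 - 79b + 22.
The remaining quadratic factors as (b - 11)(7b - 2).

(7b + 9)(7b - 2)(b - 11)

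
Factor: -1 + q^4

Difference of squares twice: with A = q and B = 1, A⁴ − B⁴ = (A² − B²)(A² + B²), and A² − B² factors again.

(q + 1)(q - 1)(q^2 + 1)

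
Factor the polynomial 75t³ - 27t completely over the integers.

3t(5t + 3)(5t - 3)

Every term has a factor of 3t. Then 25t² - 9 = (5t)² − (3)².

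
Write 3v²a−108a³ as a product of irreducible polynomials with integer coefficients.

Every term has a factor of 3a. Then v²−36a² = (v)² − (6a)².

3a(v−6a)(v+6a)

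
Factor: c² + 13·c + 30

(c + 10)·(c + 3)

Two integers with product 30 and sum 13 are 10 and 3.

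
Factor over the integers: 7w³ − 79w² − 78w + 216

Trying the rational-root candidates, w = −2 is a root, so (w + 2) is a factor; dividing leaves 7w² − 93w + 108.
The remaining quadratic factors as (7w − 9)(w − 12).

(7w − 9)(w + 2)(w − 12)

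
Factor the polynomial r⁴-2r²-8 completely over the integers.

(r+2)(r-2)(r²+2)

Substitute u = r² to get a quadratic in u, then factor.
r²-4 is a difference of squares.
r²+2 is irreducible over ℤ (always positive, so no real roots).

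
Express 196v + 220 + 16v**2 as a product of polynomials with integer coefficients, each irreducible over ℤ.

Pull out the common factor 4, then factor the remaining trinomial.

4(4v + 5)(v + 11)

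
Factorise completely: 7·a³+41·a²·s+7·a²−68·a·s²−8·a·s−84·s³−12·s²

(7·a+6·s)·(a+7·s+1)·(a−2·s)

Group: 7·a·(a²+5·a·s+a−14·s²−2·s) + 6·s·(a²+5·a·s+a−14·s²−2·s); both groups contain (a²+5·a·s+a−14·s²−2·s), so (7·a+6·s) is a factor with cofactor a²+5·a·s+a−14·s²−2·s.
The cofactor groups again: a²+5·a·s+a−14·s²−2·s = a·(a−2·s) + (7·s+1)·(a−2·s); both groups contain (a−2·s), giving (a+7·s+1)·(a−2·s).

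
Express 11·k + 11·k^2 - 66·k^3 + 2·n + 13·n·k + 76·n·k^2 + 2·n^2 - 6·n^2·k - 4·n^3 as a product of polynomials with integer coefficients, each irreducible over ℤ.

Group: n·(-4·n^2 - 18·n·k - 2·n + 22·k^2 - 11·k) + (-3·k - 1)·(-4·n^2 - 18·n·k - 2·n + 22·k^2 - 11·k); both groups contain (-4·n^2 - 18·n·k - 2·n + 22·k^2 - 11·k), so (n - 3·k - 1) is a factor with cofactor -4·n^2 - 18·n·k - 2·n + 22·k^2 - 11·k.
The cofactor groups again: -4·n^2 - 18·n·k - 2·n + 22·k^2 - 11·k = -2·n·(2·n + 11·k) + (2·k - 1)·(2·n + 11·k); both groups contain (2·n + 11·k), giving -(2·n - 2·k + 1)·(2·n + 11·k).

-(2·n - 2·k + 1)·(n - 3·k - 1)·(2·n + 11·k)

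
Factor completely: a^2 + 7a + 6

Two integers with product 6 and sum 7 are 1 and 6.

(a + 1)(a + 6)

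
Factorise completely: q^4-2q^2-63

Substitute u = q^2 to get a quadratic in u, then factor.
q^2-9 is a difference of squares.
q^2+7 is irreducible over ℤ (always positive, so no real roots).

(q+3)(q-3)(q^2+7)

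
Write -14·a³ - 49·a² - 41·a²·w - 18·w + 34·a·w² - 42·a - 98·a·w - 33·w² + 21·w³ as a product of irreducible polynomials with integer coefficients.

Group: 2·a·(-7·a² + 4·a·w - 14·a + 3·w² - 6·w) + (7·w + 3)·(-7·a² + 4·a·w - 14·a + 3·w² - 6·w); both groups contain (-7·a² + 4·a·w - 14·a + 3·w² - 6·w), so (2·a + 7·w + 3) is a factor with cofactor -7·a² + 4·a·w - 14·a + 3·w² - 6·w.
The cofactor groups again: -7·a² + 4·a·w - 14·a + 3·w² - 6·w = -a·(7·a + 3·w) + (w - 2)·(7·a + 3·w); both groups contain (7·a + 3·w), giving -(a - w + 2)·(7·a + 3·w).

-(2·a + 7·w + 3)·(7·a + 3·w)·(a - w + 2)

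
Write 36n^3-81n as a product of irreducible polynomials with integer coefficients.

Factor out 9n, leaving 4n^2-9, which is a difference of two squares.

9n(2n+3)(2n-3)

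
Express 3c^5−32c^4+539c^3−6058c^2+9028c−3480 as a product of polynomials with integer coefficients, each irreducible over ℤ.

By the rational root theorem, c = 1 is a root, so (c−1) is a factor; dividing leaves 3c^4−29c^3+510c^2−5548c+3480.
Then c = 2/3 is a root, so (3c−2) is a factor; dividing leaves c^3−9c^2+164c−1740.
Next, c = 10 is a root, giving the factor (c−10) and quotient c^2+c+174.
The quadratic c^2+c+174 has discriminant −695 < 0 and is irreducible over ℤ.

(3c−2)(c−1)(c−10)(c^2+c+174)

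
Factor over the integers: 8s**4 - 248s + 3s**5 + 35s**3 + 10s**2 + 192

(3s - 4)(s + 3)(s - 1)(s**2 + 2s + 16)

By the rational root theorem, s = -3 is a root, so (s + 3) divides it; the quotient is 3s**4 - s**3 + 38s**2 - 104s + 64.
Then s = 1 is a root, giving the factor (s - 1) and quotient 3s**3 + 2s**2 + 40s - 64.
Next, s = 4/3 is a root, so (3s - 4) is a factor; dividing leaves s**2 + 2s + 16.
The quadratic s**2 + 2s + 16 has discriminant -60 < 0 and is irreducible over ℤ.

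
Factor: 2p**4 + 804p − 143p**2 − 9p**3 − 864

By the rational root theorem, p = 3/2 is a root, so (2p − 3) divides it; the quotient is p**3 − 3p**2 − 76p + 288.
Then p = 4 is a root, so (p − 4) divides it; the quotient is p**2 + p − 72.
The remaining quadratic factors as (p − 8)(p + 9).

(2p − 3)(p + 9)(p − 4)(p − 8)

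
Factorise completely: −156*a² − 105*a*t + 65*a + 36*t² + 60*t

−(12*a − 3*t − 5)*(13*a + 12*t)

Group: −12*a*(13*a + 12*t) + (3*t + 5)*(13*a + 12*t); both groups contain (13*a + 12*t).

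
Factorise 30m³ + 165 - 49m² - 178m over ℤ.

Trying the rational-root candidates, m = -11/5 is a root, so (5m + 11) divides it; the quotient is 6m² - 23m + 15.
The remaining quadratic factors as (m - 3)(6m - 5).

(5m + 11)(6m - 5)(m - 3)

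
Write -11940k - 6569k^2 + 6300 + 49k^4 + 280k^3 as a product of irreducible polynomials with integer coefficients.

(7k + 15)(7k - 3)(k + 14)(k - 10)

By the rational root theorem, k = 10 is a root, giving the factor (k - 10) and quotient 49k^3 + 770k^2 + 1131k - 630.
Then k = 3/7 is a root, so (7k - 3) divides it; the quotient is 7k^2 + 113k + 210.
The remaining quadratic factors as (k + 14)(7k + 15).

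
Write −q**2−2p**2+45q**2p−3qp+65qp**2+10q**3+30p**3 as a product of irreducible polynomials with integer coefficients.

(10q+15p−1)(q+2p)(q+p)

Group: q(10q**2+25qp−q+15p**2−p) + 2p(10q**2+25qp−q+15p**2−p); both groups contain (10q**2+25qp−q+15p**2−p), so (q+2p) is a factor with cofactor 10q**2+25qp−q+15p**2−p.
The cofactor groups again: 10q**2+25qp−q+15p**2−p = q(10q+15p−1) + p(10q+15p−1); both groups contain (10q+15p−1), giving (q+p)(10q+15p−1).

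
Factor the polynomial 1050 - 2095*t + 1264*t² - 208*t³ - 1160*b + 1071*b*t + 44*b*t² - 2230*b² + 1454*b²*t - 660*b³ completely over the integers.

-(10*b - 4*t + 15)*(11*b + 4*t - 5)*(6*b - 13*t + 14)

Group: 10*b*(-66*b² + 119*b*t - 124*b + 52*t² - 121*t + 70) + (-4*t + 15)*(-66*b² + 119*b*t - 124*b + 52*t² - 121*t + 70); both groups contain (-66*b² + 119*b*t - 124*b + 52*t² - 121*t + 70), so (10*b - 4*t + 15) is a factor with cofactor -66*b² + 119*b*t - 124*b + 52*t² - 121*t + 70.
The cofactor groups again: -66*b² + 119*b*t - 124*b + 52*t² - 121*t + 70 = -6*b*(11*b + 4*t - 5) + (13*t - 14)*(11*b + 4*t - 5); both groups contain (11*b + 4*t - 5), giving -(6*b - 13*t + 14)*(11*b + 4*t - 5).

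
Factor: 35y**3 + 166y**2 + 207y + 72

(5y + 3)(7y + 8)(y + 3)

Trying the rational-root candidates, y = −3 is a root, so (y + 3) divides it; the quotient is 35y**2 + 61y + 24.
The remaining quadratic factors as (5y + 3)(7y + 8).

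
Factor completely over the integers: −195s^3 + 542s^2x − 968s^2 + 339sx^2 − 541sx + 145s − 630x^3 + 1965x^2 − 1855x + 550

Group: s(−195s^2 − 43sx + 7s + 210x^2 − 305x + 110) + (−3x + 5)(−195s^2 − 43sx + 7s + 210x^2 − 305x + 110); both groups contain (−195s^2 − 43sx + 7s + 210x^2 − 305x + 110), so (s − 3x + 5) is a factor with cofactor −195s^2 − 43sx + 7s + 210x^2 − 305x + 110.
The cofactor groups again: −195s^2 − 43sx + 7s + 210x^2 − 305x + 110 = −13s(15s − 14x + 11) + (−15x + 10)(15s − 14x + 11); both groups contain (15s − 14x + 11), giving −(13s + 15x − 10)(15s − 14x + 11).

−(13s + 15x − 10)(15s − 14x + 11)(s − 3x + 5)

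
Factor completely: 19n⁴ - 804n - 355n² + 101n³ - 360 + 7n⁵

By the rational root theorem, n = 3 is a root, so (n - 3) is a factor; dividing leaves 7n⁴ + 40n³ + 221n² + 308n + 120.
Next, n = -1 is a root, so (n + 1) divides it; the quotient is 7n³ + 33n² + 188n + 120.
Continuing, n = -5/7 is a root, so (7n + 5) is a factor; dividing leaves n² + 4n + 24.
The quadratic n² + 4n + 24 has discriminant -80 < 0 and is irreducible over ℤ.

(7n + 5)(n + 1)(n - 3)(n² + 4n + 24)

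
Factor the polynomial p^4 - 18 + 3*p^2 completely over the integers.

Substitute u = p^2 to get a quadratic in u, then factor.
p^2 + 6 is irreducible over ℤ (always positive, so no real roots).
p^2 - 3 is irreducible over ℤ (3 is not a perfect square).

(p^2 + 6)*(p^2 - 3)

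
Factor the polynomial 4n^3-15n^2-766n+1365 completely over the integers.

(4n-7)(n+13)(n-15)

Among the possible rational roots, n = 7/4 is a root, so (4n-7) is a factor; dividing leaves n^2-2n-195.
The remaining quadratic factors as (n-15)(n+13).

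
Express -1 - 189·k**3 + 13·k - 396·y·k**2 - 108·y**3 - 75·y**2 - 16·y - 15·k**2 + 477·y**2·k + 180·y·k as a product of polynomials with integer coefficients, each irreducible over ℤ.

-(4·y - 7·k + 1)·(3·y - 9·k + 1)·(9·y + 3·k + 1)

Group: 3·y·(-36·y**2 + 51·y·k - 13·y + 21·k**2 + 4·k - 1) + (-9·k + 1)·(-36·y**2 + 51·y·k - 13·y + 21·k**2 + 4·k - 1); both groups contain (-36·y**2 + 51·y·k - 13·y + 21·k**2 + 4·k - 1), so (3·y - 9·k + 1) is a factor with cofactor -36·y**2 + 51·y·k - 13·y + 21·k**2 + 4·k - 1.
The cofactor groups again: -36·y**2 + 51·y·k - 13·y + 21·k**2 + 4·k - 1 = -9·y·(4·y - 7·k + 1) + (-3·k - 1)·(4·y - 7·k + 1); both groups contain (4·y - 7·k + 1), giving -(9·y + 3·k + 1)·(4·y - 7·k + 1).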